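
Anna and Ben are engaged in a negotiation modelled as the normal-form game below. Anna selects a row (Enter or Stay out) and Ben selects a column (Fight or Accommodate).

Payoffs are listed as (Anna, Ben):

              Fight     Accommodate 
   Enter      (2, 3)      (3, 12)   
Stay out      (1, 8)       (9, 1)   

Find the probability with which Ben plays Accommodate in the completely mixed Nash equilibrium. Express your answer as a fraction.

1/7

Let q be the probability that Ben plays Fight. In a completely mixed equilibrium, Anna must be indifferent between Enter and Stay out.
Anna's expected payoff from Enter is 2q + 3(1−q); from Stay out it is q + 9(1−q).
Setting these equal: −q + 3 = −8q + 9, so q = 6/7.
Therefore Ben plays Accommodate with probability 1 − 6/7 = 1/7.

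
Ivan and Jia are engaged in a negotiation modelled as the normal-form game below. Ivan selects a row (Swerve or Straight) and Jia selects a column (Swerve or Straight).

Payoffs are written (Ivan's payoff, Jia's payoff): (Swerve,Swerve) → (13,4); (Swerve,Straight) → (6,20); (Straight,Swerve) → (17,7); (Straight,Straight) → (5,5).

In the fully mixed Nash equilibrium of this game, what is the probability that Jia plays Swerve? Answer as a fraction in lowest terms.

1/5

Let q be the probability that Jia plays Swerve. In a completely mixed equilibrium, Ivan must be indifferent between Swerve and Straight.
Ivan's expected payoff from Swerve is 13q + 6(1−q); from Straight it is 17q + 5(1−q).
Setting these equal: 7q + 6 = 12q + 5, so q = 1/5.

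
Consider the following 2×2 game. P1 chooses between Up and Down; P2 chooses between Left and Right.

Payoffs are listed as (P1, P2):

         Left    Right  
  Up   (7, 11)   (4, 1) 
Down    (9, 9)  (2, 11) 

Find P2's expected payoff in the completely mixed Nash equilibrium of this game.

28/3

First find p, the probability P1 plays Up, from P2's indifference between Left and Right: 11p + 9(1−p) = p + 11(1−p), giving p = 1/6.
Since P2 is indifferent in equilibrium, P2's expected payoff equals the payoff from either column against (1/6, 5/6). Using Left: 11(1/6) + 9(5/6) = 28/3.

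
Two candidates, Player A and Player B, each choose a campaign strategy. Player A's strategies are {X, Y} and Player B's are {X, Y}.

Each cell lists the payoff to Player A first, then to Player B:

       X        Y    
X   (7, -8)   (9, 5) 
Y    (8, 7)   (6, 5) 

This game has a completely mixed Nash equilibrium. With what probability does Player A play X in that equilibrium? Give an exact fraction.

2/15

Let r be the probability that Player A plays X. In a completely mixed equilibrium, Player B must be indifferent between X and Y.
Player B's expected payoff from X is −8r + 7(1−r); from Y it is 5r + 5(1−r).
Setting these equal: −15r + 7 = 5, so r = 2/15.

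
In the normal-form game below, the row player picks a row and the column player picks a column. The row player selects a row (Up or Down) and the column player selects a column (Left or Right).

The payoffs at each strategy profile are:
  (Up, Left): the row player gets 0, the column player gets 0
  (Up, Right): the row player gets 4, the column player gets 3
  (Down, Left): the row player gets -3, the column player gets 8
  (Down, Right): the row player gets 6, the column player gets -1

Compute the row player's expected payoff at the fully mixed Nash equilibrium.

12/5

First find y, the probability the column player plays Left, from the row player's indifference between Up and Down: 4(1−y) = −3y + 6(1−y), giving y = 2/5.
Since the row player is indifferent in equilibrium, the row player's expected payoff equals the payoff from either row against (2/5, 3/5). Using Up: 4(3/5) = 12/5.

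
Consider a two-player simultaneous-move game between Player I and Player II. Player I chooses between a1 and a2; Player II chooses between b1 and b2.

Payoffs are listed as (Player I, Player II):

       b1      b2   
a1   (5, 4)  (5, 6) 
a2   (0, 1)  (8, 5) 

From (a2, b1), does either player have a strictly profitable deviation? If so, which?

Both

Player I at (a2, b1) earns 0; deviating to a1 yields 5 — a strict improvement.
Player II earns 1; deviating to b2 yields 5 — a strict improvement.
Both Player I and Player II have strictly profitable deviations.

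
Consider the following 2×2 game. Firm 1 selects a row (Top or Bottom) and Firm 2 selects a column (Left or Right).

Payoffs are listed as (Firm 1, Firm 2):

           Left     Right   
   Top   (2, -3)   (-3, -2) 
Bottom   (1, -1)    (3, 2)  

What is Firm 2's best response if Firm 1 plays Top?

Against Top, Firm 2 earns -3 from Left and -2 from Right.
So Right is the best response.

Right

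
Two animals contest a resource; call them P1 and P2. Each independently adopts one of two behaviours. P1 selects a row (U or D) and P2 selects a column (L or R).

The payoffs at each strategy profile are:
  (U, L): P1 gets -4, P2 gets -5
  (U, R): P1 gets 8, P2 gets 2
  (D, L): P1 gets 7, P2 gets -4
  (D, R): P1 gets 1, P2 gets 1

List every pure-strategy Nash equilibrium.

(U, L): P1 prefers D (7 > -4); P2 prefers R (2 > -5) — not an equilibrium.
(U, R): P1 gets 8 ≥ 1 from D, and P2 gets 2 ≥ -5 from L — Nash equilibrium.
(D, L): P2 prefers R (1 > -4) — not an equilibrium.
(D, R): P1 prefers U (8 > 1) — not an equilibrium.

(U, R)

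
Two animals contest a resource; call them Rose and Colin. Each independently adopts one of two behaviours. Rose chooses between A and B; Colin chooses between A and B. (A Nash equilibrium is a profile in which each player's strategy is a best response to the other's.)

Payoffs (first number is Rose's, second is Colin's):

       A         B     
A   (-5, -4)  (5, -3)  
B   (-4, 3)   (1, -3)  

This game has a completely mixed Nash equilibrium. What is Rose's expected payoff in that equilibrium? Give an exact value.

-3

First find q, the probability Colin plays A, from Rose's indifference between A and B: −5q + 5(1−q) = −4q + (1−q), giving q = 4/5.
Since Rose is indifferent in equilibrium, Rose's expected payoff equals the payoff from either row against (4/5, 1/5). Using A: −5(4/5) + 5(1/5) = -3.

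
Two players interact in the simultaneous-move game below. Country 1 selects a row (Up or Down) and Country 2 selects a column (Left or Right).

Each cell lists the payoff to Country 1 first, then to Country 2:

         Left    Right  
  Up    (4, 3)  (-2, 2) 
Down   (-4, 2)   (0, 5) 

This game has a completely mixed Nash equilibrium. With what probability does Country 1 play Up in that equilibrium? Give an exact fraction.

3/4

Let r be the probability that Country 1 plays Up. In a completely mixed equilibrium, Country 2 must be indifferent between Left and Right.
Country 2's expected payoff from Left is 3r + 2(1−r); from Right it is 2r + 5(1−r).
Setting these equal: r + 2 = −3r + 5, so r = 3/4.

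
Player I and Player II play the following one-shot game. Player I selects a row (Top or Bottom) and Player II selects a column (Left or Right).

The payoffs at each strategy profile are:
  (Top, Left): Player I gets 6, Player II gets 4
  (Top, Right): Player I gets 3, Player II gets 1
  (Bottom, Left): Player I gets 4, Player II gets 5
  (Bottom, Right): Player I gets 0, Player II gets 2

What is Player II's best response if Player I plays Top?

Left

Against Top, Player II earns 4 from Left and 1 from Right.
So Left is the best response.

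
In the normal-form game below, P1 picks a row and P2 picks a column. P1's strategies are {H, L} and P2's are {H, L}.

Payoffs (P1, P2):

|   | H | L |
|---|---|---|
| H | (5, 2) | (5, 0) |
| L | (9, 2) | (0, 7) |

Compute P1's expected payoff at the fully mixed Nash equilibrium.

First find y, the probability P2 plays H, from P1's indifference between H and L: 5y + 5(1−y) = 9y, giving y = 5/9.
Since P1 is indifferent in equilibrium, P1's expected payoff equals the payoff from either row against (5/9, 4/9). Using H: 5(5/9) + 5(4/9) = 5.

5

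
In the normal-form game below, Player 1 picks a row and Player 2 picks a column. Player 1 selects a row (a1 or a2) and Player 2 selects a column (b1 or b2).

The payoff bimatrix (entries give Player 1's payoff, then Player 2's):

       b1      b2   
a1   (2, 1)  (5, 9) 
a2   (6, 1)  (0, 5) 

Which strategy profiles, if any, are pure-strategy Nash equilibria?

(a1, b1): Player 1 prefers a2 (6 > 2); Player 2 prefers b2 (9 > 1) — not an equilibrium.
(a1, b2): Player 1 gets 5 ≥ 0 from a2, and Player 2 gets 9 ≥ 1 from b1 — Nash equilibrium.
(a2, b1): Player 2 prefers b2 (5 > 1) — not an equilibrium.
(a2, b2): Player 1 prefers a1 (5 > 0) — not an equilibrium.

(a1, b2)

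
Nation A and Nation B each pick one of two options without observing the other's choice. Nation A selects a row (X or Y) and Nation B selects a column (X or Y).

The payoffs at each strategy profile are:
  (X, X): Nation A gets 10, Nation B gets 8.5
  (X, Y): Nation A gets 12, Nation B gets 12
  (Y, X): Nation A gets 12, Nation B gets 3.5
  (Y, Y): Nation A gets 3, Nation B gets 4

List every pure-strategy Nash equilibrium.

(X, Y)

(X, X): Nation A prefers Y (12 > 10); Nation B prefers Y (12 > 8.5) — not an equilibrium.
(X, Y): Nation A gets 12 ≥ 3 from Y, and Nation B gets 12 ≥ 8.5 from X — Nash equilibrium.
(Y, X): Nation B prefers Y (4 > 3.5) — not an equilibrium.
(Y, Y): Nation A prefers X (12 > 3) — not an equilibrium.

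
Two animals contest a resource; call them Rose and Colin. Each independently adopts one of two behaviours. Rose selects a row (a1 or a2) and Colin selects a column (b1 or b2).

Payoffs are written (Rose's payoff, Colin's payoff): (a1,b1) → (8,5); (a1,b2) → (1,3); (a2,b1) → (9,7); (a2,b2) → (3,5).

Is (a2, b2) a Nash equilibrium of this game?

At (a2, b2), Rose earns 3; switching to a1 would give 1, so Rose has no profitable deviation.
Colin earns 5; switching to b1 would give 7, so Colin would deviate.
Since at least one player can profitably deviate, this is not a Nash equilibrium.

No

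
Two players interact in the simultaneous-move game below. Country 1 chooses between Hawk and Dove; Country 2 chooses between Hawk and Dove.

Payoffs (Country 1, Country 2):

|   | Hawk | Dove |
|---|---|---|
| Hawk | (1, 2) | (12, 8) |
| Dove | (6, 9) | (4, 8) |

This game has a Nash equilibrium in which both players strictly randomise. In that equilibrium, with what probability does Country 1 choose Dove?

6/7

Let p be the probability that Country 1 plays Hawk. In a completely mixed equilibrium, Country 2 must be indifferent between Hawk and Dove.
Country 2's expected payoff from Hawk is 2p + 9(1−p); from Dove it is 8p + 8(1−p).
Setting these equal: −7p + 9 = 8, so p = 1/7.
Therefore Country 1 plays Dove with probability 1 − 1/7 = 6/7.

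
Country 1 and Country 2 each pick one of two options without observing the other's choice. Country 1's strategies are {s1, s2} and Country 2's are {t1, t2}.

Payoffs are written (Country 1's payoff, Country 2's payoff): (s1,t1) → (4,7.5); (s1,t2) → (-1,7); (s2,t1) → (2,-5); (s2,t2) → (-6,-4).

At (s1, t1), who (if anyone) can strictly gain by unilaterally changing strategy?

Neither

Country 1 at (s1, t1) earns 4; deviating to s2 yields 2 — not better.
Country 2 earns 7.5; deviating to t2 yields 7 — not better.
Neither player can strictly improve; the profile is a Nash equilibrium.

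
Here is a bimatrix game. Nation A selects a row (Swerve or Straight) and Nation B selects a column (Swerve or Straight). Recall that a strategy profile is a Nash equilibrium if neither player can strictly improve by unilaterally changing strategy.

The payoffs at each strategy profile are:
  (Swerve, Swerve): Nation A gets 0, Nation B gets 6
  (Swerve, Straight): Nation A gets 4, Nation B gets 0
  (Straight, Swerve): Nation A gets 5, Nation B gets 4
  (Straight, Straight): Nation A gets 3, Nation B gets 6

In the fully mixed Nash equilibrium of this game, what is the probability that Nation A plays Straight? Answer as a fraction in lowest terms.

Let x be the probability that Nation A plays Swerve. In a completely mixed equilibrium, Nation B must be indifferent between Swerve and Straight.
Nation B's expected payoff from Swerve is 6x + 4(1−x); from Straight it is 6(1−x).
Setting these equal: 2x + 4 = −6x + 6, so x = 1/4.
Therefore Nation A plays Straight with probability 1 − 1/4 = 3/4.

3/4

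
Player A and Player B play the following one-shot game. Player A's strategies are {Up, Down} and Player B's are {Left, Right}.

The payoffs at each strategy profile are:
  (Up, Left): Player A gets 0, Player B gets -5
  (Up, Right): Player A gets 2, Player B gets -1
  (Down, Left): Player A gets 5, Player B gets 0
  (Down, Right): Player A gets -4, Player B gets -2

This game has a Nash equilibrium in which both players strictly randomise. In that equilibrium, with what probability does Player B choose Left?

Let c be the probability that Player B plays Left. In a completely mixed equilibrium, Player A must be indifferent between Up and Down.
Player A's expected payoff from Up is 2(1−c); from Down it is 5c − 4(1−c).
Setting these equal: −2c + 2 = 9c − 4, so c = 6/11.

6/11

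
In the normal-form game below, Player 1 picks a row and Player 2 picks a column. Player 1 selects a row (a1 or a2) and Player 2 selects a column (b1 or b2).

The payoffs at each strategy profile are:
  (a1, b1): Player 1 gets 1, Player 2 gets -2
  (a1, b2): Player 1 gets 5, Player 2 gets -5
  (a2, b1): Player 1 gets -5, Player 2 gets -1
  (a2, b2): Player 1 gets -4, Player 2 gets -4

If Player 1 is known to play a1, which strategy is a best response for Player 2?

b1

Against a1, Player 2 earns -2 from b1 and -5 from b2.
So b1 is the best response.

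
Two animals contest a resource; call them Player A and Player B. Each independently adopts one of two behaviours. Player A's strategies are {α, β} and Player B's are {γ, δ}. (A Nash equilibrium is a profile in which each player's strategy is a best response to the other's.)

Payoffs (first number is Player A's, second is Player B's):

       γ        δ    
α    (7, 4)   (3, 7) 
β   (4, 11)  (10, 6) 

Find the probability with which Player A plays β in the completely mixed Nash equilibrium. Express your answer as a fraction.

3/8

Let r be the probability that Player A plays α. In a completely mixed equilibrium, Player B must be indifferent between γ and δ.
Player B's expected payoff from γ is 4r + 11(1−r); from δ it is 7r + 6(1−r).
Setting these equal: −7r + 11 = r + 6, so r = 5/8.
Therefore Player A plays β with probability 1 − 5/8 = 3/8.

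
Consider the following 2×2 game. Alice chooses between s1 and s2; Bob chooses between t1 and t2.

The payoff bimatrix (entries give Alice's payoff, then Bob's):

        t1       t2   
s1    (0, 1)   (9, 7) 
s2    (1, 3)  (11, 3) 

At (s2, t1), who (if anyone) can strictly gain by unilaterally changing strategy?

Neither

Alice at (s2, t1) earns 1; deviating to s1 yields 0 — not better.
Bob earns 3; deviating to t2 yields 3 — not better.
Neither player can strictly improve; the profile is a Nash equilibrium.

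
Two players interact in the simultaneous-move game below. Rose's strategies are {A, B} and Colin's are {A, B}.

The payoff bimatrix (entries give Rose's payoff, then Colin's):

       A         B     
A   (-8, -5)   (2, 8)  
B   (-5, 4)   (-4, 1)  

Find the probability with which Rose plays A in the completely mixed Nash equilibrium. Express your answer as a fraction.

Let p be the probability that Rose plays A. In a completely mixed equilibrium, Colin must be indifferent between A and B.
Colin's expected payoff from A is −5p + 4(1−p); from B it is 8p + (1−p).
Setting these equal: −9p + 4 = 7p + 1, so p = 3/16.

3/16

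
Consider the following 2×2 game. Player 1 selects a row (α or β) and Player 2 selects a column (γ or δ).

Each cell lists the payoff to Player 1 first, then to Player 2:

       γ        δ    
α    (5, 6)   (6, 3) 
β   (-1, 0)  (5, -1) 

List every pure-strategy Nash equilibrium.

(α, γ)

(α, γ): Player 1 gets 5 ≥ -1 from β, and Player 2 gets 6 ≥ 3 from δ — Nash equilibrium.
(α, δ): Player 2 prefers γ (6 > 3) — not an equilibrium.
(β, γ): Player 1 prefers α (5 > -1) — not an equilibrium.
(β, δ): Player 1 prefers α (6 > 5); Player 2 prefers γ (0 > -1) — not an equilibrium.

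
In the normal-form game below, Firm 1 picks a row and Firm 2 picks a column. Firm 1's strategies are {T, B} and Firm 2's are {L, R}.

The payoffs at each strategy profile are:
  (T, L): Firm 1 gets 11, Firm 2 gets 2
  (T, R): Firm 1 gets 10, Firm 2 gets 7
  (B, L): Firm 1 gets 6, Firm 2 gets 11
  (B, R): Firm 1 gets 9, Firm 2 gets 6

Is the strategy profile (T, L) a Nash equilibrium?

At (T, L), Firm 1 earns 11; switching to B would give 6, so Firm 1 has no profitable deviation.
Firm 2 earns 2; switching to R would give 7, so Firm 2 would deviate.
Since at least one player can profitably deviate, this is not a Nash equilibrium.

No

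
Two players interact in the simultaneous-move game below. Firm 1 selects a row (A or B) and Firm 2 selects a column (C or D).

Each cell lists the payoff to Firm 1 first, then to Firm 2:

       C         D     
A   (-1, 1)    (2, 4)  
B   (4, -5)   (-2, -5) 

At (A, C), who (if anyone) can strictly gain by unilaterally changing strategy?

Both

Firm 1 at (A, C) earns -1; deviating to B yields 4 — a strict improvement.
Firm 2 earns 1; deviating to D yields 4 — a strict improvement.
Both Firm 1 and Firm 2 have strictly profitable deviations.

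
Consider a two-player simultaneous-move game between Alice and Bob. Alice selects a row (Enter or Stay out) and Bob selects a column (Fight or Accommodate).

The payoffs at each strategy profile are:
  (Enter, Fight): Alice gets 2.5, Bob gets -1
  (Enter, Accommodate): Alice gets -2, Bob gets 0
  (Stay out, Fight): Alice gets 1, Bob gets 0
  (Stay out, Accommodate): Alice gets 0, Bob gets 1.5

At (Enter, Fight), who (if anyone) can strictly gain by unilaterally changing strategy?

Bob

Alice at (Enter, Fight) earns 2.5; deviating to Stay out yields 1 — not better.
Bob earns -1; deviating to Accommodate yields 0 — a strict improvement.
Only Bob has a strictly profitable deviation.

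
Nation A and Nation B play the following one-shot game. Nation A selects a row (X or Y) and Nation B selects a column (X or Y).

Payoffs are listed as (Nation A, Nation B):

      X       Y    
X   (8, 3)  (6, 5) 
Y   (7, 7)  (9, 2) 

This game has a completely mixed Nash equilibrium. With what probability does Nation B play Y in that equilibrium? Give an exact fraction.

Let c be the probability that Nation B plays X. In a completely mixed equilibrium, Nation A must be indifferent between X and Y.
Nation A's expected payoff from X is 8c + 6(1−c); from Y it is 7c + 9(1−c).
Setting these equal: 2c + 6 = −2c + 9, so c = 3/4.
Therefore Nation B plays Y with probability 1 − 3/4 = 1/4.

1/4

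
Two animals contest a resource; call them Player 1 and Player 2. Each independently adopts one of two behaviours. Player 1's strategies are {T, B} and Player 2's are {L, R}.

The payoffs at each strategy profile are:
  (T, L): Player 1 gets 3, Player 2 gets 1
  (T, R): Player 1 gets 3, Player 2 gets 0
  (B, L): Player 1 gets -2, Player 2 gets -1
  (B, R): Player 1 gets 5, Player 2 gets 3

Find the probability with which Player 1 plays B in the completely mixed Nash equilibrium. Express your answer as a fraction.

Let x be the probability that Player 1 plays T. In a completely mixed equilibrium, Player 2 must be indifferent between L and R.
Player 2's expected payoff from L is x − (1−x); from R it is 3(1−x).
Setting these equal: 2x − 1 = −3x + 3, so x = 4/5.
Therefore Player 1 plays B with probability 1 − 4/5 = 1/5.

1/5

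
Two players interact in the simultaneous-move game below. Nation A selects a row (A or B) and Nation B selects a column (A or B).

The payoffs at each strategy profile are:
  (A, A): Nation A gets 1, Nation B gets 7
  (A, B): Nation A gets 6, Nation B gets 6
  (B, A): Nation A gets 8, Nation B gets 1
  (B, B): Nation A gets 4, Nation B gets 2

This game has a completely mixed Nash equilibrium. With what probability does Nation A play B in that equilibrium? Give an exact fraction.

Let p be the probability that Nation A plays A. In a completely mixed equilibrium, Nation B must be indifferent between A and B.
Nation B's expected payoff from A is 7p + (1−p); from B it is 6p + 2(1−p).
Setting these equal: 6p + 1 = 4p + 2, so p = 1/2.
Therefore Nation A plays B with probability 1 − 1/2 = 1/2.

1/2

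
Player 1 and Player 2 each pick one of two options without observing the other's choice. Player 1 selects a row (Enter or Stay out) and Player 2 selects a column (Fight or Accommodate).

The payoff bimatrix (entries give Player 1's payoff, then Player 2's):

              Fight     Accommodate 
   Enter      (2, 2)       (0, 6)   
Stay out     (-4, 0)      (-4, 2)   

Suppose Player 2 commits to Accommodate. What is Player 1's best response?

Against Accommodate, Player 1 earns 0 from Enter and -4 from Stay out.
So Enter is the best response.

Enter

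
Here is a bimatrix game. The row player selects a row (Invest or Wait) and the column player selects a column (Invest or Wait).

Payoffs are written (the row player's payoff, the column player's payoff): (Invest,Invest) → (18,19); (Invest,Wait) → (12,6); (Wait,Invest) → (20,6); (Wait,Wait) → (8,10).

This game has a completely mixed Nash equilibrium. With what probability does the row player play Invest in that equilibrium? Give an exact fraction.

4/17

Let x be the probability that the row player plays Invest. In a completely mixed equilibrium, the column player must be indifferent between Invest and Wait.
The column player's expected payoff from Invest is 19x + 6(1−x); from Wait it is 6x + 10(1−x).
Setting these equal: 13x + 6 = −4x + 10, so x = 4/17.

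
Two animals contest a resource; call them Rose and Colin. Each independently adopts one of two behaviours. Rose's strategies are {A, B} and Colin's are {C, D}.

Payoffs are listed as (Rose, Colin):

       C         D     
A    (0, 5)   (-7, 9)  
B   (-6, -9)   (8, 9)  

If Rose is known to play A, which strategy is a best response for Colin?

D

Against A, Colin earns 5 from C and 9 from D.
So D is the best response.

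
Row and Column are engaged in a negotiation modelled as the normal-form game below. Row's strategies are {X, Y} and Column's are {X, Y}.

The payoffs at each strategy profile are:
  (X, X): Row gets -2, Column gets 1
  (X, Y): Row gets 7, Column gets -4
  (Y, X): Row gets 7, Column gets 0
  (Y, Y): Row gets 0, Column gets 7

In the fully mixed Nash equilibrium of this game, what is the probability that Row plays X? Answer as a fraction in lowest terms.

7/12

Let p be the probability that Row plays X. In a completely mixed equilibrium, Column must be indifferent between X and Y.
Column's expected payoff from X is p; from Y it is −4p + 7(1−p).
Setting these equal: p = −11p + 7, so p = 7/12.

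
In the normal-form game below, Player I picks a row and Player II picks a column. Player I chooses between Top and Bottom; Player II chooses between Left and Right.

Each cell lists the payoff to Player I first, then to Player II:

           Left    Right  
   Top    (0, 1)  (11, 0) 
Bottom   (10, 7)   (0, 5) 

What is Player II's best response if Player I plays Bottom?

Left

Against Bottom, Player II earns 7 from Left and 5 from Right.
So Left is the best response.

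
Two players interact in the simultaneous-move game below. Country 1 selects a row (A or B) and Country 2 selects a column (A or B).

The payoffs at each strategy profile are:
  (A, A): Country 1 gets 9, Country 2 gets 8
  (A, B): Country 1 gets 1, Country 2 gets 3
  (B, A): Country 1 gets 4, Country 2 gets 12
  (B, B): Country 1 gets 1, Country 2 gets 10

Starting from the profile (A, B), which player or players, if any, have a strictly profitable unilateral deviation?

Country 2

Country 1 at (A, B) earns 1; deviating to B yields 1 — not better.
Country 2 earns 3; deviating to A yields 8 — a strict improvement.
Only Country 2 has a strictly profitable deviation.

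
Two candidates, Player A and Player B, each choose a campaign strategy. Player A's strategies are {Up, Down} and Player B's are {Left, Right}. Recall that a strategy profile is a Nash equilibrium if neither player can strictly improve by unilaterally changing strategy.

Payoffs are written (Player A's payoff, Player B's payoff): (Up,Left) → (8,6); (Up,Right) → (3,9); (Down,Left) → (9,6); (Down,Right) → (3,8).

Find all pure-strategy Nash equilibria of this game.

(Up, Right) and (Down, Right)

(Up, Left): Player A prefers Down (9 > 8); Player B prefers Right (9 > 6) — not an equilibrium.
(Up, Right): Player A gets 3 ≥ 3 from Down, and Player B gets 9 ≥ 6 from Left — Nash equilibrium.
(Down, Left): Player B prefers Right (8 > 6) — not an equilibrium.
(Down, Right): Player A gets 3 ≥ 3 from Up, and Player B gets 8 ≥ 6 from Left — Nash equilibrium.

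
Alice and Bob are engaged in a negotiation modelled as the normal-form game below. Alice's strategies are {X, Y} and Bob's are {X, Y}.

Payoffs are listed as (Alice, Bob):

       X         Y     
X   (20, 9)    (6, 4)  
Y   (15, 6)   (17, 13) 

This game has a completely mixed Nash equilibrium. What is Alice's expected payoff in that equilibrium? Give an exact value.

125/8

First find q, the probability Bob plays X, from Alice's indifference between X and Y: 20q + 6(1−q) = 15q + 17(1−q), giving q = 11/16.
Since Alice is indifferent in equilibrium, Alice's expected payoff equals the payoff from either row against (11/16, 5/16). Using X: 20(11/16) + 6(5/16) = 125/8.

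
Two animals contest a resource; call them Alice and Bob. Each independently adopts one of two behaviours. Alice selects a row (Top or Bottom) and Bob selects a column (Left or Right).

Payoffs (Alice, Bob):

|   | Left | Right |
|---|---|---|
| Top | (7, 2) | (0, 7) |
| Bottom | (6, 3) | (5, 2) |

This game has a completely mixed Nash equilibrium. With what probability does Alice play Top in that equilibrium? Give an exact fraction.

Let r be the probability that Alice plays Top. In a completely mixed equilibrium, Bob must be indifferent between Left and Right.
Bob's expected payoff from Left is 2r + 3(1−r); from Right it is 7r + 2(1−r).
Setting these equal: −r + 3 = 5r + 2, so r = 1/6.

1/6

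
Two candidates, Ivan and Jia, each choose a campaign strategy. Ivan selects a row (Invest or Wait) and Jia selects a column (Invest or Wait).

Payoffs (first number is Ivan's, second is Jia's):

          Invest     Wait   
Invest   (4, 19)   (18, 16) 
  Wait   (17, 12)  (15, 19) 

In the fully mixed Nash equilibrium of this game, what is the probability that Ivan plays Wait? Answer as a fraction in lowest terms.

Let x be the probability that Ivan plays Invest. In a completely mixed equilibrium, Jia must be indifferent between Invest and Wait.
Jia's expected payoff from Invest is 19x + 12(1−x); from Wait it is 16x + 19(1−x).
Setting these equal: 7x + 12 = −3x + 19, so x = 7/10.
Therefore Ivan plays Wait with probability 1 − 7/10 = 3/10.

3/10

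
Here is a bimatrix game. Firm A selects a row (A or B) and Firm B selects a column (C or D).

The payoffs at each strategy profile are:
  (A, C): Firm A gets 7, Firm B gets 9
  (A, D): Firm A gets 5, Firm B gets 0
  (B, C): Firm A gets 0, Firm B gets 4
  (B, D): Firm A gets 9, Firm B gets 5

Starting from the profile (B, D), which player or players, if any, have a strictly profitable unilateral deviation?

Neither

Firm A at (B, D) earns 9; deviating to A yields 5 — not better.
Firm B earns 5; deviating to C yields 4 — not better.
Neither player can strictly improve; the profile is a Nash equilibrium.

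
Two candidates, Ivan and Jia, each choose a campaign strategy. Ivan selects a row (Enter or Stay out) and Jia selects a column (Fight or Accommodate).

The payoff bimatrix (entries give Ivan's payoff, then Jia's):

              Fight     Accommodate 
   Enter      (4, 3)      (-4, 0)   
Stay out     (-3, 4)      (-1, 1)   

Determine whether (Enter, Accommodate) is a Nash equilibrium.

No

At (Enter, Accommodate), Ivan earns -4; switching to Stay out would give -1, so Ivan would deviate.
Jia earns 0; switching to Fight would give 3, so Jia would deviate.
Since at least one player can profitably deviate, this is not a Nash equilibrium.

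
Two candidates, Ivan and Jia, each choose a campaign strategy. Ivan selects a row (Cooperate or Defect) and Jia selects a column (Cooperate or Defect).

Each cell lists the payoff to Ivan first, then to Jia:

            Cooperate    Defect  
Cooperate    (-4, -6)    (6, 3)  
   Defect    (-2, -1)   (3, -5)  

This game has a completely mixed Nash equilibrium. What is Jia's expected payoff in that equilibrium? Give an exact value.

-33/13

First find p, the probability Ivan plays Cooperate, from Jia's indifference between Cooperate and Defect: −6p − (1−p) = 3p − 5(1−p), giving p = 4/13.
Since Jia is indifferent in equilibrium, Jia's expected payoff equals the payoff from either column against (4/13, 9/13). Using Cooperate: −6(4/13) − (9/13) = -33/13.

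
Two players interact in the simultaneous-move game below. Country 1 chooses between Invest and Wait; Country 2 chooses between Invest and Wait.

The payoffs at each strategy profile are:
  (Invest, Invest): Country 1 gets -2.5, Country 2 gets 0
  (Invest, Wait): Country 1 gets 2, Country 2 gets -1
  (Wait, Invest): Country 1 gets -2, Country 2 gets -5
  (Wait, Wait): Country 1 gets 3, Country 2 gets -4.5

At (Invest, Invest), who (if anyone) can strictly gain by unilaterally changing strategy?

Country 1

Country 1 at (Invest, Invest) earns -2.5; deviating to Wait yields -2 — a strict improvement.
Country 2 earns 0; deviating to Wait yields -1 — not better.
Only Country 1 has a strictly profitable deviation.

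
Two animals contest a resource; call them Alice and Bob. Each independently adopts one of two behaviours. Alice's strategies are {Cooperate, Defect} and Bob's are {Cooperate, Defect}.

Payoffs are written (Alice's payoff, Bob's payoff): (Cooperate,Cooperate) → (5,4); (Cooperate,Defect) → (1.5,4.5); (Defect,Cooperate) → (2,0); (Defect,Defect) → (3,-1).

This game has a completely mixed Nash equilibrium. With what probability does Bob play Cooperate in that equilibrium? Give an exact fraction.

1/3

Let y be the probability that Bob plays Cooperate. In a completely mixed equilibrium, Alice must be indifferent between Cooperate and Defect.
Alice's expected payoff from Cooperate is 5y + 1.5(1−y); from Defect it is 2y + 3(1−y).
Setting these equal: 3.5y + 1.5 = −y + 3, so y = 1/3.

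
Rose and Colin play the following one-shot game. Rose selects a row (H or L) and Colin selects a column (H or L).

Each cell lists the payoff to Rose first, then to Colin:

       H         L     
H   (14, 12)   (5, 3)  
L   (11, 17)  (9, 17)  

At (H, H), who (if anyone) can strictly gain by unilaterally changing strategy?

Neither

Rose at (H, H) earns 14; deviating to L yields 11 — not better.
Colin earns 12; deviating to L yields 3 — not better.
Neither player can strictly improve; the profile is a Nash equilibrium.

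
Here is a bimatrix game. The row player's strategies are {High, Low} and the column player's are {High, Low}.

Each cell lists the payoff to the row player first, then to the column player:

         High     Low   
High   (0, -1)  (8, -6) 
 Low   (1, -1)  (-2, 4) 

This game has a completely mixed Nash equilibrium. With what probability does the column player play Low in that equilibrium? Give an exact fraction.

1/11

Let q be the probability that the column player plays High. In a completely mixed equilibrium, the row player must be indifferent between High and Low.
The row player's expected payoff from High is 8(1−q); from Low it is q − 2(1−q).
Setting these equal: −8q + 8 = 3q − 2, so q = 10/11.
Therefore the column player plays Low with probability 1 − 10/11 = 1/11.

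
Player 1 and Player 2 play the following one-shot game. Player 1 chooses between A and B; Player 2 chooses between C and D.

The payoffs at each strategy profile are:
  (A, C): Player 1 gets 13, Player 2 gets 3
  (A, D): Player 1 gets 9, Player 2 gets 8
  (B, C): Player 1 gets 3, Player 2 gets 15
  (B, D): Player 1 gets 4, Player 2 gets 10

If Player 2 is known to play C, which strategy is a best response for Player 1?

Against C, Player 1 earns 13 from A and 3 from B.
So A is the best response.

A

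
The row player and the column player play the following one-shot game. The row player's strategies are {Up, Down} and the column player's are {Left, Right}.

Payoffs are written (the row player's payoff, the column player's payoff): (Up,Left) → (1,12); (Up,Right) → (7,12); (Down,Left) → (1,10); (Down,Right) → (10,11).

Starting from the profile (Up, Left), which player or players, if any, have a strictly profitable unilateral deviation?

Neither

The row player at (Up, Left) earns 1; deviating to Down yields 1 — not better.
The column player earns 12; deviating to Right yields 12 — not better.
Neither player can strictly improve; the profile is a Nash equilibrium.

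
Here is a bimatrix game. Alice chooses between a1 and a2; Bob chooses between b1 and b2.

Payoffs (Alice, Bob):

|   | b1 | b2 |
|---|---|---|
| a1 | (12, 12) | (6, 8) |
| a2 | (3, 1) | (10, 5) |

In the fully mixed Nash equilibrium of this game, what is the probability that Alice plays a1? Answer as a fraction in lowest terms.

1/2

Let x be the probability that Alice plays a1. In a completely mixed equilibrium, Bob must be indifferent between b1 and b2.
Bob's expected payoff from b1 is 12x + (1−x); from b2 it is 8x + 5(1−x).
Setting these equal: 11x + 1 = 3x + 5, so x = 1/2.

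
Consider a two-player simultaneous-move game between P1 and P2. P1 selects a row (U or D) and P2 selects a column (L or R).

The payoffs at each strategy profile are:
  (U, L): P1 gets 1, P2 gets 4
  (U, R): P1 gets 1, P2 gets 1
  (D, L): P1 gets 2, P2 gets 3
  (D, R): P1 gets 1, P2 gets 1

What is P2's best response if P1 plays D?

Against D, P2 earns 3 from L and 1 from R.
So L is the best response.

L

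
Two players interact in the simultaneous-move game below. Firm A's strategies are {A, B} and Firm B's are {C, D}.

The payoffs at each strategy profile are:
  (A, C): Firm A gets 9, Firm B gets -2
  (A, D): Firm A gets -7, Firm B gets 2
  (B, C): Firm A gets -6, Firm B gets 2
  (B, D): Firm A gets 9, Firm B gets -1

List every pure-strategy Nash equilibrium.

none

(A, C): Firm B prefers D (2 > -2) — not an equilibrium.
(A, D): Firm A prefers B (9 > -7) — not an equilibrium.
(B, C): Firm A prefers A (9 > -6) — not an equilibrium.
(B, D): Firm B prefers C (2 > -1) — not an equilibrium.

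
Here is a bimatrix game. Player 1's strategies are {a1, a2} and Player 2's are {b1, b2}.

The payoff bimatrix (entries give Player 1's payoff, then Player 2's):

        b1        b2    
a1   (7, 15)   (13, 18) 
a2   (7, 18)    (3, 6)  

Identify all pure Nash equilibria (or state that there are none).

(a1, b1): Player 2 prefers b2 (18 > 15) — not an equilibrium.
(a1, b2): Player 1 gets 13 ≥ 3 from a2, and Player 2 gets 18 ≥ 15 from b1 — Nash equilibrium.
(a2, b1): Player 1 gets 7 ≥ 7 from a1, and Player 2 gets 18 ≥ 6 from b2 — Nash equilibrium.
(a2, b2): Player 1 prefers a1 (13 > 3); Player 2 prefers b1 (18 > 6) — not an equilibrium.

(a1, b2) and (a2, b1)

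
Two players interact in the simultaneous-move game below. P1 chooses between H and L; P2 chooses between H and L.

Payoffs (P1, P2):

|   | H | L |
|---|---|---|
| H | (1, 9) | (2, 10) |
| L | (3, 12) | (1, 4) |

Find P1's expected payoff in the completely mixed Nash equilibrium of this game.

First find y, the probability P2 plays H, from P1's indifference between H and L: y + 2(1−y) = 3y + (1−y), giving y = 1/3.
Since P1 is indifferent in equilibrium, P1's expected payoff equals the payoff from either row against (1/3, 2/3). Using H: (1/3) + 2(2/3) = 5/3.

5/3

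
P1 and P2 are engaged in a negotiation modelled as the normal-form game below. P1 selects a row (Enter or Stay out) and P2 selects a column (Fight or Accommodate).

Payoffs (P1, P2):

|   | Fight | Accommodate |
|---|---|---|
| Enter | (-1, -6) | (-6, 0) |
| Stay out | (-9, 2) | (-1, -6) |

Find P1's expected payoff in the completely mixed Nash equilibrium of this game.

First find q, the probability P2 plays Fight, from P1's indifference between Enter and Stay out: −q − 6(1−q) = −9q − (1−q), giving q = 5/13.
Since P1 is indifferent in equilibrium, P1's expected payoff equals the payoff from either row against (5/13, 8/13). Using Enter: −(5/13) − 6(8/13) = -53/13.

-53/13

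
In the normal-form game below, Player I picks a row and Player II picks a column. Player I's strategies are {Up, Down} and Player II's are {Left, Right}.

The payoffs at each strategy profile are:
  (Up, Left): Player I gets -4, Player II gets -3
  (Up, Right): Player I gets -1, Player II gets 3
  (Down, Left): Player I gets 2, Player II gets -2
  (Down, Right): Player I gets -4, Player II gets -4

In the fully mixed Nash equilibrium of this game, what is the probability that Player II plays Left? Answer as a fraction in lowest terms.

Let q be the probability that Player II plays Left. In a completely mixed equilibrium, Player I must be indifferent between Up and Down.
Player I's expected payoff from Up is −4q − (1−q); from Down it is 2q − 4(1−q).
Setting these equal: −3q − 1 = 6q − 4, so q = 1/3.

1/3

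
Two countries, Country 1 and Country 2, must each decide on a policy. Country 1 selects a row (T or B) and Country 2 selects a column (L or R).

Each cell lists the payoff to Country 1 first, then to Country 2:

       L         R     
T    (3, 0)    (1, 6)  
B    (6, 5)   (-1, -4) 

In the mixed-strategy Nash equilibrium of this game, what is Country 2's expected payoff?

First find p, the probability Country 1 plays T, from Country 2's indifference between L and R: 5(1−p) = 6p − 4(1−p), giving p = 3/5.
Since Country 2 is indifferent in equilibrium, Country 2's expected payoff equals the payoff from either column against (3/5, 2/5). Using L: 5(2/5) = 2.

2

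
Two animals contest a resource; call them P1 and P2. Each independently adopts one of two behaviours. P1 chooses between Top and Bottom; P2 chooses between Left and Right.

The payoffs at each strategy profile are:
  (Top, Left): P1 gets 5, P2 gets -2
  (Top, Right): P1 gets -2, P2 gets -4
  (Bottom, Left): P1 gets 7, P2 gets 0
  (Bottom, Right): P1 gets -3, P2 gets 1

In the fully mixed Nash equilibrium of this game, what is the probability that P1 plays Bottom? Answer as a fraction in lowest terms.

Let r be the probability that P1 plays Top. In a completely mixed equilibrium, P2 must be indifferent between Left and Right.
P2's expected payoff from Left is −2r; from Right it is −4r + (1−r).
Setting these equal: −2r = −5r + 1, so r = 1/3.
Therefore P1 plays Bottom with probability 1 − 1/3 = 2/3.

2/3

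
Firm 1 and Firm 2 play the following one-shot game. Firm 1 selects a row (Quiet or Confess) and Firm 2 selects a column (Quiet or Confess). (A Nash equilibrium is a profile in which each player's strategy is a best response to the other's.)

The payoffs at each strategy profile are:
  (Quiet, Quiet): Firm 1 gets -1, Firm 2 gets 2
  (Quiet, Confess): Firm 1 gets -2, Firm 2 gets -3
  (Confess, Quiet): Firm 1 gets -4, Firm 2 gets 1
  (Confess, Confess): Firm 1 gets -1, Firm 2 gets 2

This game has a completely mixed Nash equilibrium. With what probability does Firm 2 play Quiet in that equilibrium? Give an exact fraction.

1/4

Let y be the probability that Firm 2 plays Quiet. In a completely mixed equilibrium, Firm 1 must be indifferent between Quiet and Confess.
Firm 1's expected payoff from Quiet is −y − 2(1−y); from Confess it is −4y − (1−y).
Setting these equal: y − 2 = −3y − 1, so y = 1/4.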